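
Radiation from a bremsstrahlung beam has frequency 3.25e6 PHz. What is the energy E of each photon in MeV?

(h = 6.62607015e-34 J·s, 1 eV = 1.602176634e-19 J.)
First convert: f = 3.25e6 PHz = 3.25e21 Hz.
Since E = hf for a photon, E = 2.153e-12 J.
Converting to MeV: E = 13.44 MeV ≈ 13.4 MeV.

13.4 MeV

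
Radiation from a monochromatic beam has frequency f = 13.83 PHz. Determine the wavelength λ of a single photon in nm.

21.7 nm

Take c = 2.99792458 × 10^8 m/s.
First convert: f = 13.83 PHz = 1.383 × 10^16 Hz.
Apply λ = c/f: λ = 2.168 × 10^-8 m.
Converting to nm: λ = 21.68 nm ≈ 21.7 nm.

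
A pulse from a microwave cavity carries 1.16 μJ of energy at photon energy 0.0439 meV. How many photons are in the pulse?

Per-photon energy: E = 7.034e-24 J (from energy = 0.0439 meV).
N = E_total / E_photon = 1.16e-6 J / 7.034e-24 J = 1.65e17.

1.65e17 photons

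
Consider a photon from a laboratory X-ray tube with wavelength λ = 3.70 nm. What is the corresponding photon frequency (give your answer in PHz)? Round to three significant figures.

81.0 PHz

First convert: λ = 3.70 nm = 3.70·10^-9 m.
Since f = c/λ for a photon, f = 8.102·10^16 Hz.
Converting to PHz: f = 81.02 PHz ≈ 81.0 PHz.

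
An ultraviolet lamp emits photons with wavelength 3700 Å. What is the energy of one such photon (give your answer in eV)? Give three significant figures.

In SI units: λ = 3700 Å = 3.70·10^-7 m.
The photon relation is E = hc/λ, giving E = 5.369·10^-19 J.
Converting to eV: E = 3.351 eV ≈ 3.35 eV.

3.35 eV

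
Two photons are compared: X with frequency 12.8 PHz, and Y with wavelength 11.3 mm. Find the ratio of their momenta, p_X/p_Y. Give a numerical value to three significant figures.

4.82e5

p_X = 2.829e-26 kg·m/s (from frequency = 12.8 PHz, via p = hf/c).
p_Y = 5.864e-32 kg·m/s (from wavelength = 11.3 mm, via p = h/λ).
Ratio = 2.829e-26 / 5.864e-32 = 4.82e5.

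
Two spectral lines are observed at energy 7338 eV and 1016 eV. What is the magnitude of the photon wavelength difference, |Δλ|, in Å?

Using λ = hc/E: λ₁ = 1.6896 × 10^-10 m, λ₂ = 1.2203 × 10^-9 m.
|Δλ| = |1.6896 × 10^-10 − 1.2203 × 10^-9| = 1.05 × 10^-9 m = 10.5 Å.

10.5 Å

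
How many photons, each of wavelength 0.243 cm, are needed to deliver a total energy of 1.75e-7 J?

2.14e15 photons

Per-photon energy: E = 8.175e-23 J (from wavelength = 0.243 cm).
N = E_total / E_photon = 1.75e-7 J / 8.175e-23 J = 2.14e15.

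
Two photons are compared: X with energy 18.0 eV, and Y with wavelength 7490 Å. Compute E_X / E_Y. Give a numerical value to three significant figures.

E_X = 2.884 × 10^-18 J (from energy = 18.0 eV, via E given directly).
E_Y = 2.652 × 10^-19 J (from wavelength = 7490 Å, via E = hc/λ).
Ratio = 2.884 × 10^-18 / 2.652 × 10^-19 = 10.9.

10.9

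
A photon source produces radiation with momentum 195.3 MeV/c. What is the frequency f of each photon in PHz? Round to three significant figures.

First convert: p = 195.3 MeV/c = 1.0437 × 10^-19 kg·m/s.
Apply f = pc/h: f = 4.722 × 10^22 Hz.
Converting to PHz: f = 4.722 × 10^7 PHz ≈ 4.72 × 10^7 PHz.

4.72 × 10^7 PHz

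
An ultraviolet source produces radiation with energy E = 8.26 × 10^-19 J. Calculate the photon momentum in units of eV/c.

5.16 eV/c

Take c = 2.99792458 × 10^8 m/s, 1 eV = 1.602176634 × 10^-19 J.
Apply p = E/c: p = 2.755 × 10^-27 kg·m/s.
Converting to eV/c: p = 5.155 eV/c ≈ 5.16 eV/c.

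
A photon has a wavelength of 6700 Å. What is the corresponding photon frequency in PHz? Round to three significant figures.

0.447 PHz

In SI units: λ = 6700 Å = 6.7e-7 m.
Since f = c/λ for a photon, f = 4.475e14 Hz.
Converting to PHz: f = 0.4475 PHz ≈ 0.447 PHz.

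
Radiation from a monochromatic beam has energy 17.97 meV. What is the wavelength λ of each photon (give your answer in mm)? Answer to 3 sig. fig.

Take h = 6.62607015·10^-34 J·s, c = 2.99792458·10^8 m/s, 1 eV = 1.602176634·10^-19 J.
Convert to SI: E = 17.97 meV = 2.8791·10^-21 J.
Since λ = hc/E for a photon, λ = 6.900·10^-5 m.
Converting to mm: λ = 0.06900 mm ≈ 0.0690 mm.

0.0690 mm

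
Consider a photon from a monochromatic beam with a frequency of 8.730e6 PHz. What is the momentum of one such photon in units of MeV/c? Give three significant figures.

36.1 MeV/c

First convert: f = 8.730e6 PHz = 8.730e21 Hz.
Since p = hf/c for a photon, p = 1.930e-20 kg·m/s.
Converting to MeV/c: p = 36.10 MeV/c ≈ 36.1 MeV/c.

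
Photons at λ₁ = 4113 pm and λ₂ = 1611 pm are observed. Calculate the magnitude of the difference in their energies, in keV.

0.468 keV

Using E = hc/λ: E₁ = 4.8297e-17 J, E₂ = 1.2331e-16 J.
|ΔE| = |4.8297e-17 − 1.2331e-16| = 7.50e-17 J = 0.468 keV.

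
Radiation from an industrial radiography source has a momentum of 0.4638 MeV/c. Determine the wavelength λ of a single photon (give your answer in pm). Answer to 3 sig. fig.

2.67 pm

Use h = 6.62607015 × 10^-34 J·s, c = 2.99792458 × 10^8 m/s, 1 eV = 1.602176634 × 10^-19 J.
First convert: p = 0.4638 MeV/c = 2.4787 × 10^-22 kg·m/s.
For a photon λ = h/p, so λ = 2.673 × 10^-12 m.
Converting to pm: λ = 2.673 pm ≈ 2.67 pm.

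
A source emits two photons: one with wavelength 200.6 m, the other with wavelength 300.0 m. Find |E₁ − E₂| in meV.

Using E = hc/λ: E₁ = 9.9025 × 10^-28 J, E₂ = 6.6215 × 10^-28 J.
|ΔE| = |9.9025 × 10^-28 − 6.6215 × 10^-28| = 3.28 × 10^-28 J = 2.05 × 10^-6 meV.

2.05 × 10^-6 meV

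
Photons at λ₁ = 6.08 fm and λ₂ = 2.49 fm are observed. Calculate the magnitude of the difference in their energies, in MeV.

Using E = hc/λ: E₁ = 3.267 × 10^-11 J, E₂ = 7.978 × 10^-11 J.
|ΔE| = |3.267 × 10^-11 − 7.978 × 10^-11| = 4.71 × 10^-11 J = 294 MeV.

294 MeV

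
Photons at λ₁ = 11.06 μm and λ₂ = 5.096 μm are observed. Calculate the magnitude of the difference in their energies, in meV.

Using E = hc/λ: E₁ = 1.7961e-20 J, E₂ = 3.8980e-20 J.
|ΔE| = |1.7961e-20 − 3.8980e-20| = 2.10e-20 J = 131 meV.

131 meV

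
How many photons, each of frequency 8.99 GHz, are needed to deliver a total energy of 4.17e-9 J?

Per-photon energy: E = 5.957e-24 J (from frequency = 8.99 GHz).
N = E_total / E_photon = 4.17e-9 J / 5.957e-24 J = 7.00e14.

7.00e14 photons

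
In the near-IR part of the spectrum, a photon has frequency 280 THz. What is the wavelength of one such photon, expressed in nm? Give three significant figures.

1070 nm

Convert to SI: f = 280 THz = 2.8 × 10^14 Hz.
For a photon λ = c/f, so λ = 1.071 × 10^-6 m.
Converting to nm: λ = 1071 nm ≈ 1070 nm.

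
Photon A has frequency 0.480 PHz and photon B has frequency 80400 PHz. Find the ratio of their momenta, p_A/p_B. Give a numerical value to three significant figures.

5.97 × 10^-6

p_A = 1.061 × 10^-27 kg·m/s (from frequency = 0.480 PHz, via p = hf/c).
p_B = 1.777 × 10^-22 kg·m/s (from frequency = 80400 PHz, via p = hf/c).
Ratio = 1.061 × 10^-27 / 1.777 × 10^-22 = 5.97 × 10^-6.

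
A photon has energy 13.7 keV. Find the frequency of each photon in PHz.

3310 PHz

Use h = 6.62607015 × 10^-34 J·s, 1 eV = 1.602176634 × 10^-19 J.
First convert: E = 13.7 keV = 2.1950 × 10^-15 J.
The photon relation is f = E/h, giving f = 3.313 × 10^18 Hz.
Converting to PHz: f = 3313 PHz ≈ 3310 PHz.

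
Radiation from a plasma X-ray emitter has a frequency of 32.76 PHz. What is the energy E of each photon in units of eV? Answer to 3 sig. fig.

Use h = 6.62607015e-34 J·s, 1 eV = 1.602176634e-19 J.
Convert to SI: f = 32.76 PHz = 3.276e16 Hz.
For a photon E = hf, so E = 2.171e-17 J.
Converting to eV: E = 135.5 eV ≈ 135 eV.

135 eV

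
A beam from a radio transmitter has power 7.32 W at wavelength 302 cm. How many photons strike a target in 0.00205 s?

Total energy: E_total = P·t = 7.32 × 0.00205 = 0.01501 J.
Per-photon energy: E = 6.578e-26 J.
N = E_total / E_photon = 2.28e23.

2.28e23 photons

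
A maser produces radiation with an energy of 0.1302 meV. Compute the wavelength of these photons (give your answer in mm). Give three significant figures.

9.52 mm

Use h = 6.62607015·10^-34 J·s, c = 2.99792458·10^8 m/s, 1 eV = 1.602176634·10^-19 J.
Convert to SI: E = 0.1302 meV = 2.0860·10^-23 J.
Since λ = hc/E for a photon, λ = 0.009523 m.
Converting to mm: λ = 9.523 mm ≈ 9.52 mm.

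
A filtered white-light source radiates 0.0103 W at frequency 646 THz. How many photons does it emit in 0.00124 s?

Total energy: E_total = P·t = 0.0103 × 0.00124 = 1.277 × 10^-5 J.
Per-photon energy: E = 4.280 × 10^-19 J.
N = E_total / E_photon = 2.98 × 10^13.

2.98 × 10^13 photons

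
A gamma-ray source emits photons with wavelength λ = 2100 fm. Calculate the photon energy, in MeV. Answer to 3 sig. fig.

Use h = 6.62607015·10^-34 J·s, c = 2.99792458·10^8 m/s, 1 eV = 1.602176634·10^-19 J.
In SI units: λ = 2100 fm = 2.1·10^-12 m.
Apply E = hc/λ: E = 9.459·10^-14 J.
Converting to MeV: E = 0.5904 MeV ≈ 0.590 MeV.

0.590 MeV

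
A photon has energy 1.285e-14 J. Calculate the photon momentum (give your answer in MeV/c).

0.0802 MeV/c

Use c = 2.99792458e8 m/s, 1 eV = 1.602176634e-19 J.
The photon relation is p = E/c, giving p = 4.286e-23 kg·m/s.
Converting to MeV/c: p = 0.08020 MeV/c ≈ 0.0802 MeV/c.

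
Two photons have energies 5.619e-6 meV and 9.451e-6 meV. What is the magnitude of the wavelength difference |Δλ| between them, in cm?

8950 cm

Using λ = hc/E: λ₁ = 220.65 m, λ₂ = 131.19 m.
|Δλ| = |220.65 − 131.19| = 89.5 m = 8950 cm.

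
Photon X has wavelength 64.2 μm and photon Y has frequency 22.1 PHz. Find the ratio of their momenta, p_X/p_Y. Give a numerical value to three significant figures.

2.11·10^-4

p_X = 1.032·10^-29 kg·m/s (from wavelength = 64.2 μm, via p = h/λ).
p_Y = 4.885·10^-26 kg·m/s (from frequency = 22.1 PHz, via p = hf/c).
Ratio = 1.032·10^-29 / 4.885·10^-26 = 2.11·10^-4.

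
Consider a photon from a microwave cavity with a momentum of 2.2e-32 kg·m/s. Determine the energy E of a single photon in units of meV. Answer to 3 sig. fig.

0.0412 meV

Apply E = pc: E = 6.595e-24 J.
Converting to meV: E = 0.04117 meV ≈ 0.0412 meV.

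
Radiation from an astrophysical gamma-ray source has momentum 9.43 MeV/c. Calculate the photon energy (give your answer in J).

First convert: p = 9.43 MeV/c = 5.0397·10^-21 kg·m/s.
For a photon E = pc, so E = 1.511·10^-12 J.
So E ≈ 1.51·10^-12 J.

1.51·10^-12 J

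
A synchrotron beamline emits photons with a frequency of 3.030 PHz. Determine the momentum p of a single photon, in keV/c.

0.0125 keV/c

Convert to SI: f = 3.030 PHz = 3.030 × 10^15 Hz.
For a photon p = hf/c, so p = 6.697 × 10^-27 kg·m/s.
Converting to keV/c: p = 0.01253 keV/c ≈ 0.0125 keV/c.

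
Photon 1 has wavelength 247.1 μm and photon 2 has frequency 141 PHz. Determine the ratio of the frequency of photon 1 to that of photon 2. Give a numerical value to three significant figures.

8.60e-6

f_1 = 1.213e12 Hz (from wavelength = 247.1 μm, via f = c/λ).
f_2 = 1.410e17 Hz (from frequency = 141 PHz, via f given directly).
Ratio = 1.213e12 / 1.410e17 = 8.60e-6.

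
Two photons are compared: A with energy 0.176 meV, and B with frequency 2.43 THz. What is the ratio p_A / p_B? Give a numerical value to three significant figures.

0.0175

p_A = 9.406 × 10^-32 kg·m/s (from energy = 0.176 meV, via p = E/c).
p_B = 5.371 × 10^-30 kg·m/s (from frequency = 2.43 THz, via p = hf/c).
Ratio = 9.406 × 10^-32 / 5.371 × 10^-30 = 0.0175.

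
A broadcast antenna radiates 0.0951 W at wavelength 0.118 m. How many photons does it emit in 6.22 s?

Total energy: E_total = P·t = 0.0951 × 6.22 = 0.5915 J.
Per-photon energy: E = 1.683e-24 J.
N = E_total / E_photon = 3.51e23.

3.51e23 photons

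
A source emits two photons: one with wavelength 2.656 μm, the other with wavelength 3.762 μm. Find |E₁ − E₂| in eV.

0.137 eV

Using E = hc/λ: E₁ = 7.4791 × 10^-20 J, E₂ = 5.2803 × 10^-20 J.
|ΔE| = |7.4791 × 10^-20 − 5.2803 × 10^-20| = 2.20 × 10^-20 J = 0.137 eV.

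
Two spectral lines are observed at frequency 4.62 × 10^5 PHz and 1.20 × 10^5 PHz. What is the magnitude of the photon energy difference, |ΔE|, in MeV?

1.41 MeV

Using E = hf: E₁ = 3.061 × 10^-13 J, E₂ = 7.951 × 10^-14 J.
|ΔE| = |3.061 × 10^-13 − 7.951 × 10^-14| = 2.27 × 10^-13 J = 1.41 MeV.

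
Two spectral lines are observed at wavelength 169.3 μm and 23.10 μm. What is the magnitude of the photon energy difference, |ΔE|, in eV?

Using E = hc/λ: E₁ = 1.1733 × 10^-21 J, E₂ = 8.5993 × 10^-21 J.
|ΔE| = |1.1733 × 10^-21 − 8.5993 × 10^-21| = 7.43 × 10^-21 J = 0.0463 eV.

0.0463 eV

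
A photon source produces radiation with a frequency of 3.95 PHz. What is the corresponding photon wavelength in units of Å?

759 Å

Use c = 2.99792458 × 10^8 m/s.
Convert to SI: f = 3.95 PHz = 3.95 × 10^15 Hz.
The photon relation is λ = c/f, giving λ = 7.590 × 10^-8 m.
Converting to Å: λ = 759.0 Å ≈ 759 Å.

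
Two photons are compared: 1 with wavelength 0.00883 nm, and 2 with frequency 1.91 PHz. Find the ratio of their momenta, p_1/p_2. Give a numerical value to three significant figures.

1.78e4

p_1 = 7.504e-23 kg·m/s (from wavelength = 0.00883 nm, via p = h/λ).
p_2 = 4.222e-27 kg·m/s (from frequency = 1.91 PHz, via p = hf/c).
Ratio = 7.504e-23 / 4.222e-27 = 1.78e4.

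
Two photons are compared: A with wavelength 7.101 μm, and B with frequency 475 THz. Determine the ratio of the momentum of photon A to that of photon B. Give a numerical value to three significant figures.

0.0889

p_A = 9.331 × 10^-29 kg·m/s (from wavelength = 7.101 μm, via p = h/λ).
p_B = 1.050 × 10^-27 kg·m/s (from frequency = 475 THz, via p = hf/c).
Ratio = 9.331 × 10^-29 / 1.050 × 10^-27 = 0.0889.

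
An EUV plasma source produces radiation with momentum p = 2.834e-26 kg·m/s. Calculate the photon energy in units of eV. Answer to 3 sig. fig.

53.0 eV

Take c = 2.99792458e8 m/s, 1 eV = 1.602176634e-19 J.
Since E = pc for a photon, E = 8.496e-18 J.
Converting to eV: E = 53.03 eV ≈ 53.0 eV.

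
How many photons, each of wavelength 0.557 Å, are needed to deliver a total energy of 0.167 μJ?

4.68·10^7 photons

Per-photon energy: E = 3.566·10^-15 J (from wavelength = 0.557 Å).
N = E_total / E_photon = 1.67·10^-7 J / 3.566·10^-15 J = 4.68·10^7.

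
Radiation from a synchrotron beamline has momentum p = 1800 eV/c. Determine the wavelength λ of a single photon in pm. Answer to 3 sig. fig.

(h = 6.62607015e-34 J·s, c = 2.99792458e8 m/s, 1 eV = 1.602176634e-19 J.)
In SI units: p = 1800 eV/c = 9.6197e-25 kg·m/s.
Since λ = h/p for a photon, λ = 6.888e-10 m.
Converting to pm: λ = 688.8 pm ≈ 689 pm.

689 pm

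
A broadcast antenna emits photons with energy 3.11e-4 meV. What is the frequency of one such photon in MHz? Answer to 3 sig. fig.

Take h = 6.62607015e-34 J·s, 1 eV = 1.602176634e-19 J.
First convert: E = 3.11e-4 meV = 4.9828e-26 J.
Apply f = E/h: f = 7.520e7 Hz.
Converting to MHz: f = 75.20 MHz ≈ 75.2 MHz.

75.2 MHz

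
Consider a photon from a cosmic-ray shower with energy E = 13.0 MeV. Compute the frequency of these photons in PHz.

3.14 × 10^6 PHz

First convert: E = 13.0 MeV = 2.0828 × 10^-12 J.
For a photon f = E/h, so f = 3.143 × 10^21 Hz.
Converting to PHz: f = 3.143 × 10^6 PHz ≈ 3.14 × 10^6 PHz.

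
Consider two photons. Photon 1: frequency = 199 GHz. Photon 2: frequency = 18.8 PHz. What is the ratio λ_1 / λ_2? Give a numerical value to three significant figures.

λ_1 = 0.001506 m (from frequency = 199 GHz, via λ = c/f).
λ_2 = 1.595·10^-8 m (from frequency = 18.8 PHz, via λ = c/f).
Ratio = 0.001506 / 1.595·10^-8 = 9.45·10^4.

9.45·10^4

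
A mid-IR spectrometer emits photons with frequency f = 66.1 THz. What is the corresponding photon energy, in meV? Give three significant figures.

(h = 6.62607015 × 10^-34 J·s, 1 eV = 1.602176634 × 10^-19 J.)
Convert to SI: f = 66.1 THz = 6.61 × 10^13 Hz.
The photon relation is E = hf, giving E = 4.380 × 10^-20 J.
Converting to meV: E = 273.4 meV ≈ 273 meV.

273 meV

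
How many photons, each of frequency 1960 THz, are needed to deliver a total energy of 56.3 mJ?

4.34e16 photons

Per-photon energy: E = 1.299e-18 J (from frequency = 1960 THz).
N = E_total / E_photon = 0.0563 J / 1.299e-18 J = 4.34e16.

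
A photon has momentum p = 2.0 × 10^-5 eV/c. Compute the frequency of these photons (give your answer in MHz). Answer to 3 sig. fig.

4840 MHz

Take h = 6.62607015 × 10^-34 J·s, c = 2.99792458 × 10^8 m/s, 1 eV = 1.602176634 × 10^-19 J.
In SI units: p = 2.0 × 10^-5 eV/c = 1.0689 × 10^-32 kg·m/s.
For a photon f = pc/h, so f = 4.836 × 10^9 Hz.
Converting to MHz: f = 4836 MHz ≈ 4840 MHz.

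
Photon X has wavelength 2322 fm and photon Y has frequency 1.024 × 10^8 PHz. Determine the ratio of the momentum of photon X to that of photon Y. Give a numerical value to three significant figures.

p_X = 2.854 × 10^-22 kg·m/s (from wavelength = 2322 fm, via p = h/λ).
p_Y = 2.263 × 10^-19 kg·m/s (from frequency = 1.024 × 10^8 PHz, via p = hf/c).
Ratio = 2.854 × 10^-22 / 2.263 × 10^-19 = 1.26 × 10^-3.

1.26 × 10^-3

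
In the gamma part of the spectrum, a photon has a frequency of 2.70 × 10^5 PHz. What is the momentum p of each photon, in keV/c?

First convert: f = 2.70 × 10^5 PHz = 2.70 × 10^20 Hz.
For a photon p = hf/c, so p = 5.968 × 10^-22 kg·m/s.
Converting to keV/c: p = 1117 keV/c ≈ 1120 keV/c.

1120 keV/c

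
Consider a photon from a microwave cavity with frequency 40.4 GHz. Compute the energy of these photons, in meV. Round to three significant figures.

0.167 meV

Take h = 6.62607015·10^-34 J·s, 1 eV = 1.602176634·10^-19 J.
First convert: f = 40.4 GHz = 4.04·10^10 Hz.
Apply E = hf: E = 2.677·10^-23 J.
Converting to meV: E = 0.1671 meV ≈ 0.167 meV.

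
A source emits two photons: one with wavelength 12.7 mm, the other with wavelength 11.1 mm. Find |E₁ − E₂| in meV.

0.0141 meV

Using E = hc/λ: E₁ = 1.564e-23 J, E₂ = 1.790e-23 J.
|ΔE| = |1.564e-23 − 1.790e-23| = 2.25e-24 J = 0.0141 meV.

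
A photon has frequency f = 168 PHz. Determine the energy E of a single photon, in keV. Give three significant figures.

(h = 6.62607015 × 10^-34 J·s, 1 eV = 1.602176634 × 10^-19 J.)
In SI units: f = 168 PHz = 1.68 × 10^17 Hz.
Since E = hf for a photon, E = 1.113 × 10^-16 J.
Converting to keV: E = 0.6948 keV ≈ 0.695 keV.

0.695 keV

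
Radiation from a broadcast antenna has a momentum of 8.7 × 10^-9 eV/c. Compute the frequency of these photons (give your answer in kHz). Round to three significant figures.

In SI units: p = 8.7 × 10^-9 eV/c = 4.6495 × 10^-36 kg·m/s.
For a photon f = pc/h, so f = 2.104 × 10^6 Hz.
Converting to kHz: f = 2104 kHz ≈ 2100 kHz.

2100 kHz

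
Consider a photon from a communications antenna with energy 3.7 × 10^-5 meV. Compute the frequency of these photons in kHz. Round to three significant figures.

Convert to SI: E = 3.7 × 10^-5 meV = 5.9281 × 10^-27 J.
Apply f = E/h: f = 8.947 × 10^6 Hz.
Converting to kHz: f = 8947 kHz ≈ 8950 kHz.

8950 kHz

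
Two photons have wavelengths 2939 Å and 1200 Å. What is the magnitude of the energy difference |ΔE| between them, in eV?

Using E = hc/λ: E₁ = 6.7589e-19 J, E₂ = 1.6554e-18 J.
|ΔE| = |6.7589e-19 − 1.6554e-18| = 9.79e-19 J = 6.11 eV.

6.11 eV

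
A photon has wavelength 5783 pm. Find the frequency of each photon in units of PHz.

51.8 PHz

(c = 2.99792458 × 10^8 m/s.)
Convert to SI: λ = 5783 pm = 5.783 × 10^-9 m.
Apply f = c/λ: f = 5.184 × 10^16 Hz.
Converting to PHz: f = 51.84 PHz ≈ 51.8 PHz.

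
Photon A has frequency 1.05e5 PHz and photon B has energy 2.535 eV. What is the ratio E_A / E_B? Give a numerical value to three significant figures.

1.71e5

E_A = 6.957e-14 J (from frequency = 1.05e5 PHz, via E = hf).
E_B = 4.062e-19 J (from energy = 2.535 eV, via E given directly).
Ratio = 6.957e-14 / 4.062e-19 = 1.71e5.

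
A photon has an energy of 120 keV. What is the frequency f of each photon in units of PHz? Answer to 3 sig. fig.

2.90e4 PHz

First convert: E = 120 keV = 1.9226e-14 J.
For a photon f = E/h, so f = 2.902e19 Hz.
Converting to PHz: f = 29020 PHz ≈ 2.90e4 PHz.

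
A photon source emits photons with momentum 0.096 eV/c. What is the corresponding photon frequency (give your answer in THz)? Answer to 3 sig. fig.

In SI units: p = 0.096 eV/c = 5.1305·10^-29 kg·m/s.
For a photon f = pc/h, so f = 2.321·10^13 Hz.
Converting to THz: f = 23.21 THz ≈ 23.2 THz.

23.2 THz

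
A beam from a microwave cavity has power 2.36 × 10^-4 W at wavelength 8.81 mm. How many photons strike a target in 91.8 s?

Total energy: E_total = P·t = 2.36 × 10^-4 × 91.8 = 0.02166 J.
Per-photon energy: E = 2.255 × 10^-23 J.
N = E_total / E_photon = 9.61 × 10^20.

9.61 × 10^20 photons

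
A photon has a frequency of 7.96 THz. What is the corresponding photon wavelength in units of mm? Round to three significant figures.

In SI units: f = 7.96 THz = 7.96e12 Hz.
For a photon λ = c/f, so λ = 3.766e-5 m.
Converting to mm: λ = 0.03766 mm ≈ 0.0377 mm.

0.0377 mm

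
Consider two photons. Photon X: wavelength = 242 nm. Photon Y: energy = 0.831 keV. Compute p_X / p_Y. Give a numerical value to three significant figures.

6.17e-3

p_X = 2.738e-27 kg·m/s (from wavelength = 242 nm, via p = h/λ).
p_Y = 4.441e-25 kg·m/s (from energy = 0.831 keV, via p = E/c).
Ratio = 2.738e-27 / 4.441e-25 = 6.17e-3.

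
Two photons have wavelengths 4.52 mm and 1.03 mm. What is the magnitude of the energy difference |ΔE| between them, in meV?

0.929 meV

Using E = hc/λ: E₁ = 4.395 × 10^-23 J, E₂ = 1.929 × 10^-22 J.
|ΔE| = |4.395 × 10^-23 − 1.929 × 10^-22| = 1.49 × 10^-22 J = 0.929 meV.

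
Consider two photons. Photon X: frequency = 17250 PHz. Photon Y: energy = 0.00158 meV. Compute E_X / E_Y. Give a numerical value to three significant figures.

4.52 × 10^10

E_X = 1.143 × 10^-14 J (from frequency = 17250 PHz, via E = hf).
E_Y = 2.531 × 10^-25 J (from energy = 0.00158 meV, via E given directly).
Ratio = 1.143 × 10^-14 / 2.531 × 10^-25 = 4.52 × 10^10.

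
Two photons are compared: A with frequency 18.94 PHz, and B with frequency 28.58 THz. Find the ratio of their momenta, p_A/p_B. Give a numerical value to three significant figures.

663

p_A = 4.186 × 10^-26 kg·m/s (from frequency = 18.94 PHz, via p = hf/c).
p_B = 6.317 × 10^-29 kg·m/s (from frequency = 28.58 THz, via p = hf/c).
Ratio = 4.186 × 10^-26 / 6.317 × 10^-29 = 663.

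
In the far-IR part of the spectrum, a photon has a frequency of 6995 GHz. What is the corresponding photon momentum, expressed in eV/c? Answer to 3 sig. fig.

First convert: f = 6995 GHz = 6.995 × 10^12 Hz.
The photon relation is p = hf/c, giving p = 1.546 × 10^-29 kg·m/s.
Converting to eV/c: p = 0.02893 eV/c ≈ 0.0289 eV/c.

0.0289 eV/c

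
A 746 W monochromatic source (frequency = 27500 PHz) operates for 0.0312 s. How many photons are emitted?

1.28e15 photons

Total energy: E_total = P·t = 746 × 0.0312 = 23.28 J.
Per-photon energy: E = 1.822e-14 J.
N = E_total / E_photon = 1.28e15.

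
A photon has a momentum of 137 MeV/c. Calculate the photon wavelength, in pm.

Use h = 6.62607015e-34 J·s, c = 2.99792458e8 m/s, 1 eV = 1.602176634e-19 J.
First convert: p = 137 MeV/c = 7.3217e-20 kg·m/s.
The photon relation is λ = h/p, giving λ = 9.050e-15 m.
Converting to pm: λ = 0.009050 pm ≈ 9.05e-3 pm.

9.05e-3 pm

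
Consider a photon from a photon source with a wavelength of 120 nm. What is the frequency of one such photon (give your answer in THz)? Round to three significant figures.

Take c = 2.99792458 × 10^8 m/s.
First convert: λ = 120 nm = 1.20 × 10^-7 m.
The photon relation is f = c/λ, giving f = 2.498 × 10^15 Hz.
Converting to THz: f = 2498 THz ≈ 2500 THz.

2500 THz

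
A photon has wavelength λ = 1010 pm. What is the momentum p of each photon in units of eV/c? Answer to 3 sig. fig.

Take h = 6.62607015 × 10^-34 J·s, c = 2.99792458 × 10^8 m/s, 1 eV = 1.602176634 × 10^-19 J.
First convert: λ = 1010 pm = 1.01 × 10^-9 m.
The photon relation is p = h/λ, giving p = 6.560 × 10^-25 kg·m/s.
Converting to eV/c: p = 1228 eV/c ≈ 1230 eV/c.

1230 eV/c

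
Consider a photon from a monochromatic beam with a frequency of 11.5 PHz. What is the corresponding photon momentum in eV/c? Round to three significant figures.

47.6 eV/c

In SI units: f = 11.5 PHz = 1.15e16 Hz.
Since p = hf/c for a photon, p = 2.542e-26 kg·m/s.
Converting to eV/c: p = 47.56 eV/c ≈ 47.6 eV/c.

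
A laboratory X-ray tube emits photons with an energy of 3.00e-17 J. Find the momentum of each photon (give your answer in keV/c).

0.187 keV/c

Take c = 2.99792458e8 m/s, 1 eV = 1.602176634e-19 J.
Apply p = E/c: p = 1.001e-25 kg·m/s.
Converting to keV/c: p = 0.1872 keV/c ≈ 0.187 keV/c.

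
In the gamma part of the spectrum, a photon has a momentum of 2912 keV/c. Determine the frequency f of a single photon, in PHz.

Take h = 6.62607015 × 10^-34 J·s, c = 2.99792458 × 10^8 m/s, 1 eV = 1.602176634 × 10^-19 J.
In SI units: p = 2912 keV/c = 1.5563 × 10^-21 kg·m/s.
The photon relation is f = pc/h, giving f = 7.041 × 10^20 Hz.
Converting to PHz: f = 704100 PHz ≈ 7.04 × 10^5 PHz.

7.04 × 10^5 PHz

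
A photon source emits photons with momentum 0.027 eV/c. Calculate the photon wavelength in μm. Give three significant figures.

Use h = 6.62607015 × 10^-34 J·s, c = 2.99792458 × 10^8 m/s, 1 eV = 1.602176634 × 10^-19 J.
Convert to SI: p = 0.027 eV/c = 1.4430 × 10^-29 kg·m/s.
Apply λ = h/p: λ = 4.592 × 10^-5 m.
Converting to μm: λ = 45.92 μm ≈ 45.9 μm.

45.9 μm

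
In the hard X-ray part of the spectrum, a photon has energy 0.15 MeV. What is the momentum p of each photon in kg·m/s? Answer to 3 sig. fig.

Take c = 2.99792458 × 10^8 m/s, 1 eV = 1.602176634 × 10^-19 J.
In SI units: E = 0.15 MeV = 2.4033 × 10^-14 J.
For a photon p = E/c, so p = 8.016 × 10^-23 kg·m/s.
So p ≈ 8.02 × 10^-23 kg·m/s.

8.02 × 10^-23 kg·m/s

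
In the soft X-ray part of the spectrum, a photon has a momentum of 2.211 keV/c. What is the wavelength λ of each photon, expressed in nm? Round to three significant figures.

0.561 nm

Take h = 6.62607015 × 10^-34 J·s, c = 2.99792458 × 10^8 m/s, 1 eV = 1.602176634 × 10^-19 J.
First convert: p = 2.211 keV/c = 1.1816 × 10^-24 kg·m/s.
Apply λ = h/p: λ = 5.608 × 10^-10 m.
Converting to nm: λ = 0.5608 nm ≈ 0.561 nm.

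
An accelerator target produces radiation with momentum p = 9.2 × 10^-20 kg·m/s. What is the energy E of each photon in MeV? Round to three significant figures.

Use c = 2.99792458 × 10^8 m/s, 1 eV = 1.602176634 × 10^-19 J.
For a photon E = pc, so E = 2.758 × 10^-11 J.
Converting to MeV: E = 172.1 MeV ≈ 172 MeV.

172 MeV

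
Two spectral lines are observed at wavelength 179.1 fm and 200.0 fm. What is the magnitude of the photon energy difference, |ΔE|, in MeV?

0.723 MeV

Using E = hc/λ: E₁ = 1.1091 × 10^-12 J, E₂ = 9.9322 × 10^-13 J.
|ΔE| = |1.1091 × 10^-12 − 9.9322 × 10^-13| = 1.16 × 10^-13 J = 0.723 MeV.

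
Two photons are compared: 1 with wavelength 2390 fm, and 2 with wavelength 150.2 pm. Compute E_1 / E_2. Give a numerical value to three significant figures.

62.8

E_1 = 8.311 × 10^-14 J (from wavelength = 2390 fm, via E = hc/λ).
E_2 = 1.323 × 10^-15 J (from wavelength = 150.2 pm, via E = hc/λ).
Ratio = 8.311 × 10^-14 / 1.323 × 10^-15 = 62.8.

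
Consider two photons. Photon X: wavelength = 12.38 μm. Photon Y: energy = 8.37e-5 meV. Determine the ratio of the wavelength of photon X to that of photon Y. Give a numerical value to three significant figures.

λ_X = 1.238e-5 m (from wavelength = 12.38 μm, via λ given directly).
λ_Y = 14.81 m (from energy = 8.37e-5 meV, via λ = hc/E).
Ratio = 1.238e-5 / 14.81 = 8.36e-7.

8.36e-7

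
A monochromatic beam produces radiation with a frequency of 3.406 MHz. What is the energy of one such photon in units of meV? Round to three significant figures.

1.41·10^-5 meV

Use h = 6.62607015·10^-34 J·s, 1 eV = 1.602176634·10^-19 J.
Convert to SI: f = 3.406 MHz = 3.406·10^6 Hz.
Since E = hf for a photon, E = 2.257·10^-27 J.
Converting to meV: E = 1.409·10^-5 meV ≈ 1.41·10^-5 meV.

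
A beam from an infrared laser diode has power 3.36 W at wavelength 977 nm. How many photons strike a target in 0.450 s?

7.44 × 10^18 photons

Total energy: E_total = P·t = 3.36 × 0.450 = 1.512 J.
Per-photon energy: E = 2.033 × 10^-19 J.
N = E_total / E_photon = 7.44 × 10^18.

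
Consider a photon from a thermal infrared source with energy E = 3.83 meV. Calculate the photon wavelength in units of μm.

(h = 6.62607015 × 10^-34 J·s, c = 2.99792458 × 10^8 m/s, 1 eV = 1.602176634 × 10^-19 J.)
First convert: E = 3.83 meV = 6.1363 × 10^-22 J.
Apply λ = hc/E: λ = 3.237 × 10^-4 m.
Converting to μm: λ = 323.7 μm ≈ 324 μm.

324 μm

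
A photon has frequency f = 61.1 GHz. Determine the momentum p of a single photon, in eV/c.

2.53e-4 eV/c

Convert to SI: f = 61.1 GHz = 6.11e10 Hz.
Apply p = hf/c: p = 1.350e-31 kg·m/s.
Converting to eV/c: p = 2.527e-4 eV/c ≈ 2.53e-4 eV/c.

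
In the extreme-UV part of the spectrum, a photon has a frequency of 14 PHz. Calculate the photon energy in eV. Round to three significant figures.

Use h = 6.62607015e-34 J·s, 1 eV = 1.602176634e-19 J.
In SI units: f = 14 PHz = 1.4e16 Hz.
For a photon E = hf, so E = 9.276e-18 J.
Converting to eV: E = 57.90 eV ≈ 57.9 eV.

57.9 eV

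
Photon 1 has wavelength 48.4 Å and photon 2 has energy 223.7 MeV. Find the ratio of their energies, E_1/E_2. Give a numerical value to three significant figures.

E_1 = 4.104·10^-17 J (from wavelength = 48.4 Å, via E = hc/λ).
E_2 = 3.584·10^-11 J (from energy = 223.7 MeV, via E given directly).
Ratio = 4.104·10^-17 / 3.584·10^-11 = 1.15·10^-6.

1.15·10^-6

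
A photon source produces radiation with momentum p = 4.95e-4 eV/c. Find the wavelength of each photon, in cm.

0.250 cm

Use h = 6.62607015e-34 J·s, c = 2.99792458e8 m/s, 1 eV = 1.602176634e-19 J.
First convert: p = 4.95e-4 eV/c = 2.6454e-31 kg·m/s.
The photon relation is λ = h/p, giving λ = 0.002505 m.
Converting to cm: λ = 0.2505 cm ≈ 0.250 cm.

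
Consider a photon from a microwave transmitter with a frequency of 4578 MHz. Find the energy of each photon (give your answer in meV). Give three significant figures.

Take h = 6.62607015e-34 J·s, 1 eV = 1.602176634e-19 J.
First convert: f = 4578 MHz = 4.578e9 Hz.
Since E = hf for a photon, E = 3.033e-24 J.
Converting to meV: E = 0.01893 meV ≈ 0.0189 meV.

0.0189 meV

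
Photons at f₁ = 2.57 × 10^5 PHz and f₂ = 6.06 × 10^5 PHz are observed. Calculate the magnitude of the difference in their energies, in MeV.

1.44 MeV

Using E = hf: E₁ = 1.703 × 10^-13 J, E₂ = 4.015 × 10^-13 J.
|ΔE| = |1.703 × 10^-13 − 4.015 × 10^-13| = 2.31 × 10^-13 J = 1.44 MeV.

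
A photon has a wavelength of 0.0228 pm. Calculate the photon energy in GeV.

0.0544 GeV

Use h = 6.62607015e-34 J·s, c = 2.99792458e8 m/s, 1 eV = 1.602176634e-19 J.
In SI units: λ = 0.0228 pm = 2.28e-14 m.
Since E = hc/λ for a photon, E = 8.712e-12 J.
Converting to GeV: E = 0.05438 GeV ≈ 0.0544 GeV.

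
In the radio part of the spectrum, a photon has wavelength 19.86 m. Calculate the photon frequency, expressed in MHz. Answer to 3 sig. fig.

15.1 MHz

Apply f = c/λ: f = 1.510 × 10^7 Hz.
Converting to MHz: f = 15.10 MHz ≈ 15.1 MHz.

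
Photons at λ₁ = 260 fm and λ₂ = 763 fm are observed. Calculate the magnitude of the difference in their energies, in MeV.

3.14 MeV

Using E = hc/λ: E₁ = 7.640e-13 J, E₂ = 2.603e-13 J.
|ΔE| = |7.640e-13 − 2.603e-13| = 5.04e-13 J = 3.14 MeV.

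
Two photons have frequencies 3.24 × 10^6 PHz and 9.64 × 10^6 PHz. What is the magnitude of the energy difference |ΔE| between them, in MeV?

Using E = hf: E₁ = 2.147 × 10^-12 J, E₂ = 6.388 × 10^-12 J.
|ΔE| = |2.147 × 10^-12 − 6.388 × 10^-12| = 4.24 × 10^-12 J = 26.5 MeV.

26.5 MeV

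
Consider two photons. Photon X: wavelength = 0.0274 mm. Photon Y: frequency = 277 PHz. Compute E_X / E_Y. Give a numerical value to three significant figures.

E_X = 7.250e-21 J (from wavelength = 0.0274 mm, via E = hc/λ).
E_Y = 1.835e-16 J (from frequency = 277 PHz, via E = hf).
Ratio = 7.250e-21 / 1.835e-16 = 3.95e-5.

3.95e-5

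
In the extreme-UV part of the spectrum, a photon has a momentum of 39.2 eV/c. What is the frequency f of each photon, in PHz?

9.48 PHz

Take h = 6.62607015e-34 J·s, c = 2.99792458e8 m/s, 1 eV = 1.602176634e-19 J.
Convert to SI: p = 39.2 eV/c = 2.0950e-26 kg·m/s.
Apply f = pc/h: f = 9.479e15 Hz.
Converting to PHz: f = 9.479 PHz ≈ 9.48 PHz.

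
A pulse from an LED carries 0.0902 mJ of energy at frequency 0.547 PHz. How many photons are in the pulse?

Per-photon energy: E = 3.624e-19 J (from frequency = 0.547 PHz).
N = E_total / E_photon = 9.02e-5 J / 3.624e-19 J = 2.49e14.

2.49e14 photons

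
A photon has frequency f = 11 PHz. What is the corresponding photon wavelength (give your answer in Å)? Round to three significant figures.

Use c = 2.99792458·10^8 m/s.
First convert: f = 11 PHz = 1.1·10^16 Hz.
For a photon λ = c/f, so λ = 2.725·10^-8 m.
Converting to Å: λ = 272.5 Å ≈ 273 Å.

273 Å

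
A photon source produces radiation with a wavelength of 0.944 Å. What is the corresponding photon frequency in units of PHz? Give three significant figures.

(c = 2.99792458e8 m/s.)
Convert to SI: λ = 0.944 Å = 9.44e-11 m.
Since f = c/λ for a photon, f = 3.176e18 Hz.
Converting to PHz: f = 3176 PHz ≈ 3180 PHz.

3180 PHz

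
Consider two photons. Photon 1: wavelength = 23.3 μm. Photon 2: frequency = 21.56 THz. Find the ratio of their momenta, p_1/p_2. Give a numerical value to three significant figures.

p_1 = 2.844e-29 kg·m/s (from wavelength = 23.3 μm, via p = h/λ).
p_2 = 4.765e-29 kg·m/s (from frequency = 21.56 THz, via p = hf/c).
Ratio = 2.844e-29 / 4.765e-29 = 0.597.

0.597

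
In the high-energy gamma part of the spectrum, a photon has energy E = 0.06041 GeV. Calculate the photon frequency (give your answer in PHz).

1.46 × 10^7 PHz

Use h = 6.62607015 × 10^-34 J·s, 1 eV = 1.602176634 × 10^-19 J.
First convert: E = 0.06041 GeV = 9.6787 × 10^-12 J.
Since f = E/h for a photon, f = 1.461 × 10^22 Hz.
Converting to PHz: f = 1.461 × 10^7 PHz ≈ 1.46 × 10^7 PHz.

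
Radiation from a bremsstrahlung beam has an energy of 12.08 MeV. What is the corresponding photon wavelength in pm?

0.103 pm

Convert to SI: E = 12.08 MeV = 1.9354e-12 J.
Since λ = hc/E for a photon, λ = 1.026e-13 m.
Converting to pm: λ = 0.1026 pm ≈ 0.103 pm.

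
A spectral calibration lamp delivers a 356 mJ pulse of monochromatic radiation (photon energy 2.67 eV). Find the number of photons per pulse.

Per-photon energy: E = 4.278 × 10^-19 J (from energy = 2.67 eV).
N = E_total / E_photon = 0.356 J / 4.278 × 10^-19 J = 8.32 × 10^17.

8.32 × 10^17 photons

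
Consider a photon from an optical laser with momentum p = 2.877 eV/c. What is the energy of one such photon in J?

4.61 × 10^-19 J

In SI units: p = 2.877 eV/c = 1.5376 × 10^-27 kg·m/s.
For a photon E = pc, so E = 4.609 × 10^-19 J.
So E ≈ 4.61 × 10^-19 J.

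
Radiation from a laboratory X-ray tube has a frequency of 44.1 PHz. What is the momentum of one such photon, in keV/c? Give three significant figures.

(h = 6.62607015 × 10^-34 J·s, c = 2.99792458 × 10^8 m/s, 1 eV = 1.602176634 × 10^-19 J.)
First convert: f = 44.1 PHz = 4.41 × 10^16 Hz.
The photon relation is p = hf/c, giving p = 9.747 × 10^-26 kg·m/s.
Converting to keV/c: p = 0.1824 keV/c ≈ 0.182 keV/c.

0.182 keV/c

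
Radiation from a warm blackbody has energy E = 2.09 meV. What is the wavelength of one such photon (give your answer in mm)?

0.593 mm

Take h = 6.62607015 × 10^-34 J·s, c = 2.99792458 × 10^8 m/s, 1 eV = 1.602176634 × 10^-19 J.
First convert: E = 2.09 meV = 3.3485 × 10^-22 J.
Apply λ = hc/E: λ = 5.932 × 10^-4 m.
Converting to mm: λ = 0.5932 mm ≈ 0.593 mm.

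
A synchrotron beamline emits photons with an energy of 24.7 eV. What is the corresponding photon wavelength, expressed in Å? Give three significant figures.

Use h = 6.62607015e-34 J·s, c = 2.99792458e8 m/s, 1 eV = 1.602176634e-19 J.
First convert: E = 24.7 eV = 3.9574e-18 J.
The photon relation is λ = hc/E, giving λ = 5.020e-8 m.
Converting to Å: λ = 502.0 Å ≈ 502 Å.

502 Å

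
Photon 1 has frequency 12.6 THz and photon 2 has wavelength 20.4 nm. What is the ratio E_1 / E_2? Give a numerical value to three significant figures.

E_1 = 8.349 × 10^-21 J (from frequency = 12.6 THz, via E = hf).
E_2 = 9.737 × 10^-18 J (from wavelength = 20.4 nm, via E = hc/λ).
Ratio = 8.349 × 10^-21 / 9.737 × 10^-18 = 8.57 × 10^-4.

8.57 × 10^-4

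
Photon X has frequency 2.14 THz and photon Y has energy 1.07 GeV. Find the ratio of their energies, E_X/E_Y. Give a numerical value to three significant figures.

E_X = 1.418 × 10^-21 J (from frequency = 2.14 THz, via E = hf).
E_Y = 1.714 × 10^-10 J (from energy = 1.07 GeV, via E given directly).
Ratio = 1.418 × 10^-21 / 1.714 × 10^-10 = 8.27 × 10^-12.

8.27 × 10^-12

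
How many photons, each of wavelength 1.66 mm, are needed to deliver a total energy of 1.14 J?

Per-photon energy: E = 1.197e-22 J (from wavelength = 1.66 mm).
N = E_total / E_photon = 1.14 J / 1.197e-22 J = 9.53e21.

9.53e21 photons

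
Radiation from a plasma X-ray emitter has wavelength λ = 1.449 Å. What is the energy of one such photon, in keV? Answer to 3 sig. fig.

8.56 keV

Use h = 6.62607015e-34 J·s, c = 2.99792458e8 m/s, 1 eV = 1.602176634e-19 J.
Convert to SI: λ = 1.449 Å = 1.449e-10 m.
For a photon E = hc/λ, so E = 1.371e-15 J.
Converting to keV: E = 8.557 keV ≈ 8.56 keV.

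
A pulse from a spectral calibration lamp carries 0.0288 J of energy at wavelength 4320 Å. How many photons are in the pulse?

Per-photon energy: E = 4.598e-19 J (from wavelength = 4320 Å).
N = E_total / E_photon = 0.0288 J / 4.598e-19 J = 6.26e16.

6.26e16 photons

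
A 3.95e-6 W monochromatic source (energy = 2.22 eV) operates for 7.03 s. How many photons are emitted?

Total energy: E_total = P·t = 3.95e-6 × 7.03 = 2.777e-5 J.
Per-photon energy: E = 3.557e-19 J.
N = E_total / E_photon = 7.81e13.

7.81e13 photons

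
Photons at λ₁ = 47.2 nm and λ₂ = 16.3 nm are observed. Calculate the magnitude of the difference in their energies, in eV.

Using E = hc/λ: E₁ = 4.209·10^-18 J, E₂ = 1.219·10^-17 J.
|ΔE| = |4.209·10^-18 − 1.219·10^-17| = 7.98·10^-18 J = 49.8 eV.

49.8 eV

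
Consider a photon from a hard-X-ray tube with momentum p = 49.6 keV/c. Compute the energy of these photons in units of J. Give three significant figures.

7.95e-15 J

Use c = 2.99792458e8 m/s, 1 eV = 1.602176634e-19 J.
Convert to SI: p = 49.6 keV/c = 2.6508e-23 kg·m/s.
Apply E = pc: E = 7.947e-15 J.
So E ≈ 7.95e-15 J.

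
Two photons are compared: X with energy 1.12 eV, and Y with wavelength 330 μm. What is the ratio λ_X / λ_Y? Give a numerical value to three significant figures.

3.35e-3

λ_X = 1.107e-6 m (from energy = 1.12 eV, via λ = hc/E).
λ_Y = 3.300e-4 m (from wavelength = 330 μm, via λ given directly).
Ratio = 1.107e-6 / 3.300e-4 = 3.35e-3.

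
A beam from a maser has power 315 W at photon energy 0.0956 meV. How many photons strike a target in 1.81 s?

Total energy: E_total = P·t = 315 × 1.81 = 570.1 J.
Per-photon energy: E = 1.532e-23 J.
N = E_total / E_photon = 3.72e25.

3.72e25 photons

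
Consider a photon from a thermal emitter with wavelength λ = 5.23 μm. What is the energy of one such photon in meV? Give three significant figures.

237 meV

Use h = 6.62607015 × 10^-34 J·s, c = 2.99792458 × 10^8 m/s, 1 eV = 1.602176634 × 10^-19 J.
Convert to SI: λ = 5.23 μm = 5.23 × 10^-6 m.
Apply E = hc/λ: E = 3.798 × 10^-20 J.
Converting to meV: E = 237.1 meV ≈ 237 meV.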